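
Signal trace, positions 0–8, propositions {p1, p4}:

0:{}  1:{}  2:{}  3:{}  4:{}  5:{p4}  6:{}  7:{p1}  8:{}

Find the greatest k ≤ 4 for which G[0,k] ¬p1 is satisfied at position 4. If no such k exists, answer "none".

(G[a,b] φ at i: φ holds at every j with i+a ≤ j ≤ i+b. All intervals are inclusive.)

2

¬p1 must hold from j=4 onward; find where it first fails.
  j=4: holds
  j=5: holds
  j=6: holds
  j=7: fails
Holds on [4,6], so largest k = 2.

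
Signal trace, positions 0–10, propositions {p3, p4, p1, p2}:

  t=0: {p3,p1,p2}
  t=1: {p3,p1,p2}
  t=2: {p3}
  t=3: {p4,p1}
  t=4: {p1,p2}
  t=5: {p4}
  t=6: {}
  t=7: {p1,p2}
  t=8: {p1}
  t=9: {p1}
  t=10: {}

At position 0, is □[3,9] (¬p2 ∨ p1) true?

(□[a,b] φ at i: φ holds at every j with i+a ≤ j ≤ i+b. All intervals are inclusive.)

Check (¬p2 ∨ p1) at every j in [3,9]:
  j=3: true
  j=4: true
  j=5: true
  j=6: true
  j=7: true
  j=8: true
  j=9: true
All positions satisfy it → formula holds.

Holds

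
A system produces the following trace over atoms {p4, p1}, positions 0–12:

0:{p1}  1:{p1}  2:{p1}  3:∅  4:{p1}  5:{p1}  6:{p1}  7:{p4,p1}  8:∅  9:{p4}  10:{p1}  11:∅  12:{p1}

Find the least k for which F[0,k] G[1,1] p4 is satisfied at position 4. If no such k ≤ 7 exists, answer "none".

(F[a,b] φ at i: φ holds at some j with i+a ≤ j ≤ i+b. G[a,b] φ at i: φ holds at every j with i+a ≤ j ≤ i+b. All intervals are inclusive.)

Scan j = 4,5,… for G[1,1] p4:
  j=4: fails
  j=5: fails
  j=6: holds
First hit at j=6, so smallest k = 6-4 = 2.

2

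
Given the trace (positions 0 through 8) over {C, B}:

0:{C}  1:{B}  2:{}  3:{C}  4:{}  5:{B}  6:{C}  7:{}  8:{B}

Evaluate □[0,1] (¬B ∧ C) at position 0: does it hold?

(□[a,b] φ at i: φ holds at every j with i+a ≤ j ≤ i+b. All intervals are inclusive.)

Check (¬B ∧ C) at every j in [0,1]:
  j=0: true
  j=1: false
Fails at j=1 → formula fails.

Does not hold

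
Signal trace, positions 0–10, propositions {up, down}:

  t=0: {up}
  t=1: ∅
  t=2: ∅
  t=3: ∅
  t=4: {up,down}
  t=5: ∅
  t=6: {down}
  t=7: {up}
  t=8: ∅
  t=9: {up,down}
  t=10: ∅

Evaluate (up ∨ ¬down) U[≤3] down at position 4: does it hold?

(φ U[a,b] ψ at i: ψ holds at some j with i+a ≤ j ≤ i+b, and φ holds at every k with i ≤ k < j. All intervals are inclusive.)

Need some j in [4,7] with down, and (up ∨ ¬down) at every k in [4,j-1].
  j=4: down holds; no prefix to check → satisfied.

True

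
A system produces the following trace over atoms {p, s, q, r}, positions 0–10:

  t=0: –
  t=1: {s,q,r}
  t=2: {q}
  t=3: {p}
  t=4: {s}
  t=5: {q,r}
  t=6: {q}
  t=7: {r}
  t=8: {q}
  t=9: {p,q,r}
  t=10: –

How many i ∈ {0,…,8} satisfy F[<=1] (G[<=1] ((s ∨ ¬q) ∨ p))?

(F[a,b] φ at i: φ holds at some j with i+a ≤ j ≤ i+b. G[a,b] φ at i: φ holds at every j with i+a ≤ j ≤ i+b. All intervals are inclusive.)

4

Evaluate at each i in [0,8]:
  i=0: ✓ (witness j=0)
  i=1: ✗ (none in [1,2])
  i=2: ✓ (witness j=3)
  i=3: ✓ (witness j=3)
  i=4: ✗ (none in [4,5])
  i=5: ✗ (none in [5,6])
  i=6: ✗ (none in [6,7])
  i=7: ✗ (none in [7,8])
  i=8: ✓ (witness j=9)
Positions where it holds: {0, 2, 3, 8} → 4.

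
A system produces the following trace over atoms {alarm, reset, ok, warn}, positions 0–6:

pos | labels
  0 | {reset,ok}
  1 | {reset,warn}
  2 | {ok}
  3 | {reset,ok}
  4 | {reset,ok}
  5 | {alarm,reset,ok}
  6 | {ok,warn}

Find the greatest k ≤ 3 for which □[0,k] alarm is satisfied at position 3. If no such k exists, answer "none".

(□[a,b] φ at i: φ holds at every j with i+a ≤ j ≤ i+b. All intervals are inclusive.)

alarm must hold from j=3 onward; find where it first fails.
  j=3: fails → no k works.

none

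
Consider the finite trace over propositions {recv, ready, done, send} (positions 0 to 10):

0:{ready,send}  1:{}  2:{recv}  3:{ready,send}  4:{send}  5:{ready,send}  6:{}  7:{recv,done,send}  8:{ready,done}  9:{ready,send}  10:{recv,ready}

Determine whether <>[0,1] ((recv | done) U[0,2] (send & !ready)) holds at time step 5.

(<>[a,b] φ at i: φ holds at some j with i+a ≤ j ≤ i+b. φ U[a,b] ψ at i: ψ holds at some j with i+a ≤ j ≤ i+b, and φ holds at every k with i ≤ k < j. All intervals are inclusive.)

Check ((recv | done) U[0,2] (send & !ready)) at each j in [5,6]:
  j=5: fails
  j=6: fails
No position in the window satisfies it → formula fails.

No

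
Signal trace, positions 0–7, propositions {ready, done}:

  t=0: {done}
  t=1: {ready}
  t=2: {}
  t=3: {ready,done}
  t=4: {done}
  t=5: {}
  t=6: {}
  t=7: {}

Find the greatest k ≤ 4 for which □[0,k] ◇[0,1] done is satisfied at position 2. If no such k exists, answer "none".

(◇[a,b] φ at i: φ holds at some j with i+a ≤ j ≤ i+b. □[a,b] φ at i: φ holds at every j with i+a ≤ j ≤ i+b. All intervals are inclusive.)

2

◇[0,1] done must hold from j=2 onward; find where it first fails.
  j=2: holds
  j=3: holds
  j=4: holds
  j=5: fails
Holds on [2,4], so largest k = 2.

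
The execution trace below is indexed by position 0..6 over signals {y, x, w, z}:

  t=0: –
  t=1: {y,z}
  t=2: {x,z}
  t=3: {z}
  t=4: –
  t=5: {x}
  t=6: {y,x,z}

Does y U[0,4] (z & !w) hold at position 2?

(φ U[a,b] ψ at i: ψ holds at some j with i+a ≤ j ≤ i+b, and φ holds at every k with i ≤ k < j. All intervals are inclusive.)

True

Need some j in [2,6] with (z & !w), and y at every k in [2,j-1].
  j=2: (z & !w) holds; no prefix to check → satisfied.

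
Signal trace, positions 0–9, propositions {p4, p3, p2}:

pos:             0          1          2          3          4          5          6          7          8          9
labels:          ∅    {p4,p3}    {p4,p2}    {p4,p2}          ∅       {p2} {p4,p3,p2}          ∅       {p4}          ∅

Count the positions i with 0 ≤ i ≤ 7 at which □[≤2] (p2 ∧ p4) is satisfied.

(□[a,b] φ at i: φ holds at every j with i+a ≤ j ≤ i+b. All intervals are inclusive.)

0

Evaluate at each i in [0,7]:
  i=0: ✗ (fails at j=0)
  i=1: ✗ (fails at j=1)
  i=2: ✗ (fails at j=4)
  i=3: ✗ (fails at j=4)
  i=4: ✗ (fails at j=4)
  i=5: ✗ (fails at j=5)
  i=6: ✗ (fails at j=7)
  i=7: ✗ (fails at j=7)
Positions where it holds: {} → 0.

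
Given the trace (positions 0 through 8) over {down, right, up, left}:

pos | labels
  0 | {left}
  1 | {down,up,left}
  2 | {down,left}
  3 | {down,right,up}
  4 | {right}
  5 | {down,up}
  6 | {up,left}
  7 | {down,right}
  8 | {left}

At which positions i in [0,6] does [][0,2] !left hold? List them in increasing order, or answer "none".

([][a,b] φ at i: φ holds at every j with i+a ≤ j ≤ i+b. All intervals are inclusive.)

Evaluate at each i in [0,6]:
  i=0: ✗ (fails at j=0)
  i=1: ✗ (fails at j=1)
  i=2: ✗ (fails at j=2)
  i=3: ✓ (all of [3,5])
  i=4: ✗ (fails at j=6)
  i=5: ✗ (fails at j=6)
  i=6: ✗ (fails at j=6)

3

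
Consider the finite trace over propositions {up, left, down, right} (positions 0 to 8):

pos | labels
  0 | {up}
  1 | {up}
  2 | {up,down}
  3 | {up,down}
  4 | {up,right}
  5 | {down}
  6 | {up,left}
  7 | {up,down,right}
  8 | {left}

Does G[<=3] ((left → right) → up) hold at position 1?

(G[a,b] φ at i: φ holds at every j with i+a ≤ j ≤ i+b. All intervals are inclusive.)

Yes

Check ((left → right) → up) at every j in [1,4]:
  j=1: antecedent true; consequent true → ✓
  j=2: antecedent true; consequent true → ✓
  j=3: antecedent true; consequent true → ✓
  j=4: antecedent true; consequent true → ✓
All positions satisfy it → formula holds.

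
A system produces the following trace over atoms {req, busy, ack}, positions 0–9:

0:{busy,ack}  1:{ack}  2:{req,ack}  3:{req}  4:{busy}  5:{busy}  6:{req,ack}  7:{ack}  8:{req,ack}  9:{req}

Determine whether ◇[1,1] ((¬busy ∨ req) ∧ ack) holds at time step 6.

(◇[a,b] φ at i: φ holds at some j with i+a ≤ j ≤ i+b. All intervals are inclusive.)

Check ((¬busy ∨ req) ∧ ack) at each j in [7,7]:
  j=7: true
Found at j=7 → formula holds.

Yes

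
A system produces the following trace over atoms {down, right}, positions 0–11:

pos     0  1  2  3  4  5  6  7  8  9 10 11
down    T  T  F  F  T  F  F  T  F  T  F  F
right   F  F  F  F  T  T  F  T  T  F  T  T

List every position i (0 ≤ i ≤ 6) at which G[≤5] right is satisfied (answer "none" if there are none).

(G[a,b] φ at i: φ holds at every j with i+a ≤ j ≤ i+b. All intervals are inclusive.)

none

Evaluate at each i in [0,6]:
  i=0: ✗ (fails at j=0)
  i=1: ✗ (fails at j=1)
  i=2: ✗ (fails at j=2)
  i=3: ✗ (fails at j=3)
  i=4: ✗ (fails at j=6)
  i=5: ✗ (fails at j=6)
  i=6: ✗ (fails at j=6)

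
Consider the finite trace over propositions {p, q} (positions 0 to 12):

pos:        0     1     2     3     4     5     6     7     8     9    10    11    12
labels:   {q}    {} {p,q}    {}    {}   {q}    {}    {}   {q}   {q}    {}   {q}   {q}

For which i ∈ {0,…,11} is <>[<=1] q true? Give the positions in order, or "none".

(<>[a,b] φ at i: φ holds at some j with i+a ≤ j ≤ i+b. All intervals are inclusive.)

Evaluate at each i in [0,11]:
  i=0: ✓ (witness j=0)
  i=1: ✓ (witness j=2)
  i=2: ✓ (witness j=2)
  i=3: ✗ (none in [3,4])
  i=4: ✓ (witness j=5)
  i=5: ✓ (witness j=5)
  i=6: ✗ (none in [6,7])
  i=7: ✓ (witness j=8)
  i=8: ✓ (witness j=8)
  i=9: ✓ (witness j=9)
  i=10: ✓ (witness j=11)
  i=11: ✓ (witness j=11)

0, 1, 2, 4, 5, 7, 8, 9, 10, 11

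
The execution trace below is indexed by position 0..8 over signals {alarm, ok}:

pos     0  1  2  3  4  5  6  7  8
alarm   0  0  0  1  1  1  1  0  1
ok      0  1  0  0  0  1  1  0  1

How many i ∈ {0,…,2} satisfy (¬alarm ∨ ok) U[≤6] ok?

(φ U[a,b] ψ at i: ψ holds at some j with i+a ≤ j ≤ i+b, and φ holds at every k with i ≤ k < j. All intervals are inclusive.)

Evaluate at each i in [0,2]:
  i=0: ✓ (rhs at j=1; lhs holds on [0,0])
  i=1: ✓ (rhs at j=1)
  i=2: ✗ (lhs fails at k=3 before rhs at j=5)
Positions where it holds: {0, 1} → 2.

2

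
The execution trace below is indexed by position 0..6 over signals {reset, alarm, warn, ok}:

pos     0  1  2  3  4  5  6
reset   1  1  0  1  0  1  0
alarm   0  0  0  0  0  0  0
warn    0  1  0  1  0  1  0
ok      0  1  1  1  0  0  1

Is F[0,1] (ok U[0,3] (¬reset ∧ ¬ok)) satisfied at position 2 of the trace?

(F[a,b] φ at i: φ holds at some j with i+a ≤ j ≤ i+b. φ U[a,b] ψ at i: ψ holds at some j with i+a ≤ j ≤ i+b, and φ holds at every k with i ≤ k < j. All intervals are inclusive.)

Check (ok U[0,3] (¬reset ∧ ¬ok)) at each j in [2,3]:
  j=2: holds
  j=3: holds
Found at j=2 → formula holds.

True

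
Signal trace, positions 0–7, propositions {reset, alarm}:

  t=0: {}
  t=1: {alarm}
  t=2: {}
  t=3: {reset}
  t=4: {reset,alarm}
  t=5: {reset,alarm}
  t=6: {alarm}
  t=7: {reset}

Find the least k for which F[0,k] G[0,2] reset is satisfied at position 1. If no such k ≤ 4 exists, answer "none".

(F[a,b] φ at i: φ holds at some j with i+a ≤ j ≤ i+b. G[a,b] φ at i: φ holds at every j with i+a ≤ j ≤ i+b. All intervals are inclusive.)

2

Scan j = 1,2,… for G[0,2] reset:
  j=1: fails
  j=2: fails
  j=3: holds
First hit at j=3, so smallest k = 3-1 = 2.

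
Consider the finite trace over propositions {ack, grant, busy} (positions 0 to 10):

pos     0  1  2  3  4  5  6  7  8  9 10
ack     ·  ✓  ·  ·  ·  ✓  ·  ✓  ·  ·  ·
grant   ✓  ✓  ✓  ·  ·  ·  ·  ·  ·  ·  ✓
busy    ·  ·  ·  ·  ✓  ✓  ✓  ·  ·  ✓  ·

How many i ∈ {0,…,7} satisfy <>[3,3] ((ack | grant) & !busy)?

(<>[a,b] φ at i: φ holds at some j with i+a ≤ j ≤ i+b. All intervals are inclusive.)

Evaluate at each i in [0,7]:
  i=0: ✗ (none in [3,3])
  i=1: ✗ (none in [4,4])
  i=2: ✗ (none in [5,5])
  i=3: ✗ (none in [6,6])
  i=4: ✓ (witness j=7)
  i=5: ✗ (none in [8,8])
  i=6: ✗ (none in [9,9])
  i=7: ✓ (witness j=10)
Positions where it holds: {4, 7} → 2.

2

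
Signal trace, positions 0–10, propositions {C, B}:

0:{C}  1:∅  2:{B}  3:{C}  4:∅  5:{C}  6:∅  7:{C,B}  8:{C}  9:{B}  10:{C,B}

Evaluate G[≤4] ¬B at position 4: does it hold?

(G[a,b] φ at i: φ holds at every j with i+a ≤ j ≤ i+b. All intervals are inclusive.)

Check ¬B at every j in [4,8]:
  j=4: true
  j=5: true
  j=6: true
  j=7: false
  j=8: true
Fails at j=7 → formula fails.

No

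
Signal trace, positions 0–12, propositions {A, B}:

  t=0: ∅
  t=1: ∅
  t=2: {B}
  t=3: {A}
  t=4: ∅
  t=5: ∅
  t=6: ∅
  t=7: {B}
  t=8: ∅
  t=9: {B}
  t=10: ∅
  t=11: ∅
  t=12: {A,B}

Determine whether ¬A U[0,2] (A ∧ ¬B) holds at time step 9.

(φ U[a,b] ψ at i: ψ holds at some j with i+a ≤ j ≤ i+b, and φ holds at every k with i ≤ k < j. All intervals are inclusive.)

Need some j in [9,11] with (A ∧ ¬B), and ¬A at every k in [9,j-1].
  j=9: (A ∧ ¬B) false.
  j=10: (A ∧ ¬B) false.
  j=11: (A ∧ ¬B) false.
No j in the window works → until fails.

False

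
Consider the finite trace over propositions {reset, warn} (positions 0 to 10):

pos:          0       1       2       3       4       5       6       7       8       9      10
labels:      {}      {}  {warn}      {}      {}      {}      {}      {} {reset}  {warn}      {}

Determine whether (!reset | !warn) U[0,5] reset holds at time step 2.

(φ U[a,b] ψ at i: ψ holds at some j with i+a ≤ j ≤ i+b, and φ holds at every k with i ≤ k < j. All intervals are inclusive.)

Does not hold

Need some j in [2,7] with reset, and (!reset | !warn) at every k in [2,j-1].
  j=2: reset false.
  j=3: reset false.
  j=4: reset false.
  j=5: reset false.
  j=6: reset false.
  j=7: reset false.
No j in the window works → until fails.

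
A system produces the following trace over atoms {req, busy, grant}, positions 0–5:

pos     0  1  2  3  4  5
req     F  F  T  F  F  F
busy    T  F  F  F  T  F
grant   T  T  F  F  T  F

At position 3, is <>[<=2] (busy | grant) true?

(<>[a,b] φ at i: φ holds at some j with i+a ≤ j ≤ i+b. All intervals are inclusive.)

Yes

Check (busy | grant) at each j in [3,5]:
  j=3: false
  j=4: true
  j=5: false
Found at j=4 → formula holds.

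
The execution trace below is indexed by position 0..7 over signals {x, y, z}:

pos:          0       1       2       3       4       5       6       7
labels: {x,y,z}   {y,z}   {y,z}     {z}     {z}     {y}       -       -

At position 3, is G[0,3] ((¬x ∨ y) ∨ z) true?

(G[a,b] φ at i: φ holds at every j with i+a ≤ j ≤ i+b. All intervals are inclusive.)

Yes

Check ((¬x ∨ y) ∨ z) at every j in [3,6]:
  j=3: true
  j=4: true
  j=5: true
  j=6: true
All positions satisfy it → formula holds.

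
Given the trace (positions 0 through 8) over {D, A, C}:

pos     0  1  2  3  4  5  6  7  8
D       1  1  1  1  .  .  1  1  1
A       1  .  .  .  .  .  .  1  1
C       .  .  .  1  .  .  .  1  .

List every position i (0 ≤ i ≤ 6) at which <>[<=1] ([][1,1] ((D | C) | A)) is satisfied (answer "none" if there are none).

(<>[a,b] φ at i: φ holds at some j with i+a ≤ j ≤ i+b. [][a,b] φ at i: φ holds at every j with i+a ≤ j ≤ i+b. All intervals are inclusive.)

0, 1, 2, 4, 5, 6

Evaluate at each i in [0,6]:
  i=0: ✓ (witness j=0)
  i=1: ✓ (witness j=1)
  i=2: ✓ (witness j=2)
  i=3: ✗ (none in [3,4])
  i=4: ✓ (witness j=5)
  i=5: ✓ (witness j=5)
  i=6: ✓ (witness j=6)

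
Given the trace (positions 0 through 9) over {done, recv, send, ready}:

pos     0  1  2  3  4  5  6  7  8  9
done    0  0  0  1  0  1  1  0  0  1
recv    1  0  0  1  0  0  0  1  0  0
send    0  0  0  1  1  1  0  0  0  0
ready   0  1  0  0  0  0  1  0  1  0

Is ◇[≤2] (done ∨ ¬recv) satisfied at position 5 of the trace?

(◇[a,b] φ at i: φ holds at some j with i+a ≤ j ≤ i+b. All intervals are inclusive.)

Check (done ∨ ¬recv) at each j in [5,7]:
  j=5: true
  j=6: true
  j=7: false
Found at j=5 → formula holds.

Holds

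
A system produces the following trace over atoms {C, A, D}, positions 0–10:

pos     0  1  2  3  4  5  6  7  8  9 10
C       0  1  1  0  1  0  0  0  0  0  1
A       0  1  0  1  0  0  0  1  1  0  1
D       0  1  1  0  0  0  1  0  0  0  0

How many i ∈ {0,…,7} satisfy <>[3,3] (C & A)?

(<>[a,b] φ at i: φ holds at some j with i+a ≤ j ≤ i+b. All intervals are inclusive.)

1

Evaluate at each i in [0,7]:
  i=0: ✗ (none in [3,3])
  i=1: ✗ (none in [4,4])
  i=2: ✗ (none in [5,5])
  i=3: ✗ (none in [6,6])
  i=4: ✗ (none in [7,7])
  i=5: ✗ (none in [8,8])
  i=6: ✗ (none in [9,9])
  i=7: ✓ (witness j=10)
Positions where it holds: {7} → 1.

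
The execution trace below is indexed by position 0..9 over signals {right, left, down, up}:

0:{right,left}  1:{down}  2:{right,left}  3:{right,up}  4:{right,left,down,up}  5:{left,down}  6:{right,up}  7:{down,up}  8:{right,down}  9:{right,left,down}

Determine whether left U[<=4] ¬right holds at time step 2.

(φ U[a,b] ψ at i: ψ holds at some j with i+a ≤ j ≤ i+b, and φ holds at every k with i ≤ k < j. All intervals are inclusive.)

Does not hold

Need some j in [2,6] with ¬right, and left at every k in [2,j-1].
  j=2: ¬right false.
  j=3: ¬right false.
  j=4: ¬right false.
  j=5: ¬right holds, but left fails at k=3 → not this j.
  j=6: ¬right false.
No j in the window works → until fails.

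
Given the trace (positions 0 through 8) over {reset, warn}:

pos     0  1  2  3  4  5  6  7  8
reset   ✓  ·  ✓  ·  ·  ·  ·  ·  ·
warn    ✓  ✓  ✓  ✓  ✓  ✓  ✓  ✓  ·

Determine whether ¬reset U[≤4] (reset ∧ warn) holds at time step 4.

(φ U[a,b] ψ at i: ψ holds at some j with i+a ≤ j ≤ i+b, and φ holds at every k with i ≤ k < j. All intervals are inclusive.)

Need some j in [4,8] with (reset ∧ warn), and ¬reset at every k in [4,j-1].
  j=4: (reset ∧ warn) false.
  j=5: (reset ∧ warn) false.
  j=6: (reset ∧ warn) false.
  j=7: (reset ∧ warn) false.
  j=8: (reset ∧ warn) false.
No j in the window works → until fails.

No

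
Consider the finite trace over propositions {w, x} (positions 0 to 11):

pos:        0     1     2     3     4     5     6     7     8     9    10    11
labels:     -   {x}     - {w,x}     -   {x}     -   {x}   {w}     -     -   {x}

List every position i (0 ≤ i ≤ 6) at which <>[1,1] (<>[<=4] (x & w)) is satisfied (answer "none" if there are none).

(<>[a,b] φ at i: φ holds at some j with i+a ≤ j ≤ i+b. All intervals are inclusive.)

Evaluate at each i in [0,6]:
  i=0: ✓ (witness j=1)
  i=1: ✓ (witness j=2)
  i=2: ✓ (witness j=3)
  i=3: ✗ (none in [4,4])
  i=4: ✗ (none in [5,5])
  i=5: ✗ (none in [6,6])
  i=6: ✗ (none in [7,7])

0, 1, 2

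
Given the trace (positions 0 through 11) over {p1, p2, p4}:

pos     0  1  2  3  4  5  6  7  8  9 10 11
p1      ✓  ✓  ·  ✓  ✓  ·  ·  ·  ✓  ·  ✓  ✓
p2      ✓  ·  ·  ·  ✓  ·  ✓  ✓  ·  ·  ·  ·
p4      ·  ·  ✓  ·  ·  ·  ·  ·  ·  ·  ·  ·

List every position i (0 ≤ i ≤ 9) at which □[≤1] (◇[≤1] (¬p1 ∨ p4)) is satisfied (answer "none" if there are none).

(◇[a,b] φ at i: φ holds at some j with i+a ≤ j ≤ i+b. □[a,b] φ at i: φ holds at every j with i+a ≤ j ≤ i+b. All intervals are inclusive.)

Evaluate at each i in [0,9]:
  i=0: ✗ (fails at j=0)
  i=1: ✓ (all of [1,2])
  i=2: ✗ (fails at j=3)
  i=3: ✗ (fails at j=3)
  i=4: ✓ (all of [4,5])
  i=5: ✓ (all of [5,6])
  i=6: ✓ (all of [6,7])
  i=7: ✓ (all of [7,8])
  i=8: ✓ (all of [8,9])
  i=9: ✗ (fails at j=10)

1, 4, 5, 6, 7, 8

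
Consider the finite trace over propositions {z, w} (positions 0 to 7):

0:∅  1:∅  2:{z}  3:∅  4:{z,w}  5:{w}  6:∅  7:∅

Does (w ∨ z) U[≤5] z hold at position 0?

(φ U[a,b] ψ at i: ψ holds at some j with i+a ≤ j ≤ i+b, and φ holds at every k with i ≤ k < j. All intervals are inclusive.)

Need some j in [0,5] with z, and (w ∨ z) at every k in [0,j-1].
  j=0: z false.
  j=1: z false.
  j=2: z holds, but (w ∨ z) fails at k=0 → not this j.
  j=3: z false.
  j=4: z holds, but (w ∨ z) fails at k=0 → not this j.
  j=5: z false.
No j in the window works → until fails.

Does not hold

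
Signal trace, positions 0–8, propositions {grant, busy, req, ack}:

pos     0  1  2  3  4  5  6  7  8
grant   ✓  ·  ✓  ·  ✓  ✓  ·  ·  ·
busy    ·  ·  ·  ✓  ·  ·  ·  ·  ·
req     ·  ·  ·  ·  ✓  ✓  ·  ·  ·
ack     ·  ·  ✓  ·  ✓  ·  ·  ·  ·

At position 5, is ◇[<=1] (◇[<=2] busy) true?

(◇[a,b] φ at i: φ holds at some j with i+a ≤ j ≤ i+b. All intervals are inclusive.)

Check ◇[<=2] busy at each j in [5,6]:
  j=5: fails (none in [5,7])
  j=6: fails (none in [6,8])
No position in the window satisfies it → formula fails.

No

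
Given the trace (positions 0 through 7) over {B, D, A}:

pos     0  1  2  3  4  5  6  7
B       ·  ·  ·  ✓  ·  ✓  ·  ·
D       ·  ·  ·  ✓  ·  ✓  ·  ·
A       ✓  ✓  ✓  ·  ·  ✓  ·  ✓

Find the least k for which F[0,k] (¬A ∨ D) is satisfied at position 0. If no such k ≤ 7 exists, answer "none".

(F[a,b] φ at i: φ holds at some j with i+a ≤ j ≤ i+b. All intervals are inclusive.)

Scan j = 0,1,… for (¬A ∨ D):
  j=0: fails
  j=1: fails
  j=2: fails
  j=3: holds
First hit at j=3, so smallest k = 3-0 = 3.

3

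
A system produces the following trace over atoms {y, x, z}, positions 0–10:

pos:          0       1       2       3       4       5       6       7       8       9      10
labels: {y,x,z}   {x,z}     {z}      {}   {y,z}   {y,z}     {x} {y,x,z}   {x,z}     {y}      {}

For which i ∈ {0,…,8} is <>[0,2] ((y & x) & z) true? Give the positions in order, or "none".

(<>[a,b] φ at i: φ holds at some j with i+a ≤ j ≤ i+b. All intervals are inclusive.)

0, 5, 6, 7

Evaluate at each i in [0,8]:
  i=0: ✓ (witness j=0)
  i=1: ✗ (none in [1,3])
  i=2: ✗ (none in [2,4])
  i=3: ✗ (none in [3,5])
  i=4: ✗ (none in [4,6])
  i=5: ✓ (witness j=7)
  i=6: ✓ (witness j=7)
  i=7: ✓ (witness j=7)
  i=8: ✗ (none in [8,10])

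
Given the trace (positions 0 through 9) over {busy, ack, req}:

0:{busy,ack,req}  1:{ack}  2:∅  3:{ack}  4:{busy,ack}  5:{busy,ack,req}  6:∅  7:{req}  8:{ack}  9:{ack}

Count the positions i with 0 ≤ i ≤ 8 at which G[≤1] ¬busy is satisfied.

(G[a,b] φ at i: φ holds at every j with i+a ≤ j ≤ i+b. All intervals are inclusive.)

Evaluate at each i in [0,8]:
  i=0: ✗ (fails at j=0)
  i=1: ✓ (all of [1,2])
  i=2: ✓ (all of [2,3])
  i=3: ✗ (fails at j=4)
  i=4: ✗ (fails at j=4)
  i=5: ✗ (fails at j=5)
  i=6: ✓ (all of [6,7])
  i=7: ✓ (all of [7,8])
  i=8: ✓ (all of [8,9])
Positions where it holds: {1, 2, 6, 7, 8} → 5.

5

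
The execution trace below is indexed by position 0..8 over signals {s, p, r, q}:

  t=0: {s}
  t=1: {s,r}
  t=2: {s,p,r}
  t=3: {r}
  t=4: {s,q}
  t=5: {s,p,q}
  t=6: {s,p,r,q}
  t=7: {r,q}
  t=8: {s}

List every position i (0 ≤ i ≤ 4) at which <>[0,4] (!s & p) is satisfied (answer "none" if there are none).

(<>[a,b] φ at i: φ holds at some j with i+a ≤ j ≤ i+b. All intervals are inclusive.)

Evaluate at each i in [0,4]:
  i=0: ✗ (none in [0,4])
  i=1: ✗ (none in [1,5])
  i=2: ✗ (none in [2,6])
  i=3: ✗ (none in [3,7])
  i=4: ✗ (none in [4,8])

none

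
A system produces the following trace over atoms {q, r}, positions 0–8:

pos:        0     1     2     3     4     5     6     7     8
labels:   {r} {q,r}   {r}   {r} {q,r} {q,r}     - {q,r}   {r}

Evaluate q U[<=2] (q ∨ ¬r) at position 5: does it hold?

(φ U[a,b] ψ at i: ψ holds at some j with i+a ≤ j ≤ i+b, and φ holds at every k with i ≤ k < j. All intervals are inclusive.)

Holds

Need some j in [5,7] with (q ∨ ¬r), and q at every k in [5,j-1].
  j=5: (q ∨ ¬r) holds; no prefix to check → satisfied.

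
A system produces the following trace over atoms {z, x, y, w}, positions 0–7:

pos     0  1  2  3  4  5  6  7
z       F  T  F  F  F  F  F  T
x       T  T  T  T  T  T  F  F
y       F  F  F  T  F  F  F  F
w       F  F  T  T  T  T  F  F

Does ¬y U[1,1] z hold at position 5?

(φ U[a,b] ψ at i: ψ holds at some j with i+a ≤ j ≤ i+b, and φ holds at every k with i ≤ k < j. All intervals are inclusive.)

Need some j in [6,6] with z, and ¬y at every k in [5,j-1].
  j=6: z false.
No j in the window works → until fails.

No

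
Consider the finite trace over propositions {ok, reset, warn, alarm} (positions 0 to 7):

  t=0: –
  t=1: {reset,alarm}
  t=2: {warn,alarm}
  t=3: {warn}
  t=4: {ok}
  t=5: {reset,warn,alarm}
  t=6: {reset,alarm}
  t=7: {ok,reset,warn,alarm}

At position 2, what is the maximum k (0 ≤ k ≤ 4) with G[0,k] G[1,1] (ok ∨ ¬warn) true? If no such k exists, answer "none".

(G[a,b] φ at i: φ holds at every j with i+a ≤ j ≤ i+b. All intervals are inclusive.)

G[1,1] (ok ∨ ¬warn) must hold from j=2 onward; find where it first fails.
  j=2: fails → no k works.

none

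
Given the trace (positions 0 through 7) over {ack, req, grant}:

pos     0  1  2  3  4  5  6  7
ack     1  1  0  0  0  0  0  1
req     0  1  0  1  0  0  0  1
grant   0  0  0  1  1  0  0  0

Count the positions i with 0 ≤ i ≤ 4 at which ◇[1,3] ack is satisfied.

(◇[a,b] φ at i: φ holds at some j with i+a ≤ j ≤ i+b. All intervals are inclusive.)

Evaluate at each i in [0,4]:
  i=0: ✓ (witness j=1)
  i=1: ✗ (none in [2,4])
  i=2: ✗ (none in [3,5])
  i=3: ✗ (none in [4,6])
  i=4: ✓ (witness j=7)
Positions where it holds: {0, 4} → 2.

2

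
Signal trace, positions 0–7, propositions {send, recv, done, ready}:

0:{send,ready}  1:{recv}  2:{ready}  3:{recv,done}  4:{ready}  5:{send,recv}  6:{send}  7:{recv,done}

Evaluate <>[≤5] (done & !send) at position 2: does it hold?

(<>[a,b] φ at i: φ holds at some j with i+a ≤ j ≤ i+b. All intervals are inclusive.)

Check (done & !send) at each j in [2,7]:
  j=2: false
  j=3: true
  j=4: false
  j=5: false
  j=6: false
  j=7: true
Found at j=3 → formula holds.

True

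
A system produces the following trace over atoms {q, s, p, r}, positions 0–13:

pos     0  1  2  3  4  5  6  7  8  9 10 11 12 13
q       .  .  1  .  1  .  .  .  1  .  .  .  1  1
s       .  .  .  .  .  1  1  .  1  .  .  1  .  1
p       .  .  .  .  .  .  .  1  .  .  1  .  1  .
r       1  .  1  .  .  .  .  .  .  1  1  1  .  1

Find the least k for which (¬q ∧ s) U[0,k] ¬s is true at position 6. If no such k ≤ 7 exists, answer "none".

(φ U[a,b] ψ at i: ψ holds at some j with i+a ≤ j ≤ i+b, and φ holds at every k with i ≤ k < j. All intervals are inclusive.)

Need earliest j ≥ 6 with ¬s, and (¬q ∧ s) at every k in [6,j-1].
  j=6: rhs fails.
  j=7: rhs holds; lhs holds on [6,6]. k = 1.

1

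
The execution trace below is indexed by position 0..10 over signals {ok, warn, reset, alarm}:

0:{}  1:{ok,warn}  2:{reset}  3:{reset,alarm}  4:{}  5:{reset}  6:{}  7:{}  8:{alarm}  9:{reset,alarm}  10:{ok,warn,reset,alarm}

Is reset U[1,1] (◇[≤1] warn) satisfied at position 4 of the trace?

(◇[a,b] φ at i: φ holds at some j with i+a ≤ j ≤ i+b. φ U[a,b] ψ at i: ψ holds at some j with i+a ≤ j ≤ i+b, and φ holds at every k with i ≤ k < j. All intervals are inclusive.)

Need some j in [5,5] with ◇[≤1] warn, and reset at every k in [4,j-1].
  j=5: ◇[≤1] warn — fails (none in [5,6]).
No j in the window works → until fails.

No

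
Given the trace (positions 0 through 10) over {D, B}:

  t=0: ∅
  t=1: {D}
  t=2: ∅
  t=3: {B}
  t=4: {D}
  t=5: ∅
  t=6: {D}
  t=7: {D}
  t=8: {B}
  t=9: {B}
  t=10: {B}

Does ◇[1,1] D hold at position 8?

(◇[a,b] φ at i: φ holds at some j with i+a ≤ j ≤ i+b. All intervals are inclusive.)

False

Check D at each j in [9,9]:
  j=9: false
No position in the window satisfies it → formula fails.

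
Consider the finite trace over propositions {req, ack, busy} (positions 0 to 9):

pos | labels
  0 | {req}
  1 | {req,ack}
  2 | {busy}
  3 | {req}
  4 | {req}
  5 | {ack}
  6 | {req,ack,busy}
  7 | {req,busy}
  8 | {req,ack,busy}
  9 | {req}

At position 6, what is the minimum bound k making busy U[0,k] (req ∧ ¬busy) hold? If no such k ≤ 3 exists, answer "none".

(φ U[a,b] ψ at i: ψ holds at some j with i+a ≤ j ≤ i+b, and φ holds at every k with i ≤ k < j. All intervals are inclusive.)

Need earliest j ≥ 6 with (req ∧ ¬busy), and busy at every k in [6,j-1].
  j=6: rhs fails.
  j=7: rhs fails.
  j=8: rhs fails.
  j=9: rhs holds; lhs holds on [6,8]. k = 3.

3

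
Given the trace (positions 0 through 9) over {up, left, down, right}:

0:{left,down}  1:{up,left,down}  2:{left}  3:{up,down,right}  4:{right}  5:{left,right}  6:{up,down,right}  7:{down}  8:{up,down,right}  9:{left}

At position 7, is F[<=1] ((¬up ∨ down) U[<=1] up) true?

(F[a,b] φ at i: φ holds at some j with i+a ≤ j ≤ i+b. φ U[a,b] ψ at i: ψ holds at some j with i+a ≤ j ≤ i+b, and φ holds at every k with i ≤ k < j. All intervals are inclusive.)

True

Check ((¬up ∨ down) U[<=1] up) at each j in [7,8]:
  j=7: holds
  j=8: holds
Found at j=7 → formula holds.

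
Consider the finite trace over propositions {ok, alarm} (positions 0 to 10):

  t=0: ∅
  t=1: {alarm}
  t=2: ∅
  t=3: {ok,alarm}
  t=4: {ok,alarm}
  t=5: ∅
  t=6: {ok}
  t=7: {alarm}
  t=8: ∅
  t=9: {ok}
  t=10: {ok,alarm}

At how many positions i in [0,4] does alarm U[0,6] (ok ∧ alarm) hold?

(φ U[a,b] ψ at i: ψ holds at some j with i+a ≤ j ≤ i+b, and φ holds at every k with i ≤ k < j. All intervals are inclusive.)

Evaluate at each i in [0,4]:
  i=0: ✗ (lhs fails at k=0 before rhs at j=3)
  i=1: ✗ (lhs fails at k=2 before rhs at j=3)
  i=2: ✗ (lhs fails at k=2 before rhs at j=3)
  i=3: ✓ (rhs at j=3)
  i=4: ✓ (rhs at j=4)
Positions where it holds: {3, 4} → 2.

2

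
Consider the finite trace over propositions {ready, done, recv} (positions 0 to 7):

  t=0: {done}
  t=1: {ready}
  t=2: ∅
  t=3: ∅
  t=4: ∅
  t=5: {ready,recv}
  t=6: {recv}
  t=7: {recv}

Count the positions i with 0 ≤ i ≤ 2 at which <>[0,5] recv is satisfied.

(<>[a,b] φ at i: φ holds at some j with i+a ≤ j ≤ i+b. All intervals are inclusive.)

3

Evaluate at each i in [0,2]:
  i=0: ✓ (witness j=5)
  i=1: ✓ (witness j=5)
  i=2: ✓ (witness j=5)
Positions where it holds: {0, 1, 2} → 3.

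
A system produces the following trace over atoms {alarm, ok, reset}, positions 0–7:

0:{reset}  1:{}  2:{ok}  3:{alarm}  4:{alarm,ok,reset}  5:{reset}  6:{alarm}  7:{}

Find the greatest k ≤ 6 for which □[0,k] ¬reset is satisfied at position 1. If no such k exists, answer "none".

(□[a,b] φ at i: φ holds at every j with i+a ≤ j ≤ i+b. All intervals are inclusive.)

2

¬reset must hold from j=1 onward; find where it first fails.
  j=1: holds
  j=2: holds
  j=3: holds
  j=4: fails
Holds on [1,3], so largest k = 2.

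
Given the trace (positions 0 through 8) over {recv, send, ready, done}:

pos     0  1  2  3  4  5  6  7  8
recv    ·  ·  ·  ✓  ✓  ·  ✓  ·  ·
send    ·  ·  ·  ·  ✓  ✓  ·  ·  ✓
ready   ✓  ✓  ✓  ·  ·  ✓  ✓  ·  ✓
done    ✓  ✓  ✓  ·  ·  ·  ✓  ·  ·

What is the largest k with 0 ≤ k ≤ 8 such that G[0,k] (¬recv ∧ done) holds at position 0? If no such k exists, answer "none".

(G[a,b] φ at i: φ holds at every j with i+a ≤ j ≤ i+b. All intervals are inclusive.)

(¬recv ∧ done) must hold from j=0 onward; find where it first fails.
  j=0: holds
  j=1: holds
  j=2: holds
  j=3: fails
Holds on [0,2], so largest k = 2.

2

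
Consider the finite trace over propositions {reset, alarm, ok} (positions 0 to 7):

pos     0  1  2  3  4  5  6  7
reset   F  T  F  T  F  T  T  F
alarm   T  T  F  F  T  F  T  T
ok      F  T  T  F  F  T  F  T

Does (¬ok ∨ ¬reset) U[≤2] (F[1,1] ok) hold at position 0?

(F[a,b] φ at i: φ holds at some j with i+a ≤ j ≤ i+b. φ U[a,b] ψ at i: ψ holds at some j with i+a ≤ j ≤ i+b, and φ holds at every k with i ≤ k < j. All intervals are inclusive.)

Yes

Need some j in [0,2] with F[1,1] ok, and (¬ok ∨ ¬reset) at every k in [0,j-1].
  j=0: F[1,1] ok holds; no prefix to check → satisfied.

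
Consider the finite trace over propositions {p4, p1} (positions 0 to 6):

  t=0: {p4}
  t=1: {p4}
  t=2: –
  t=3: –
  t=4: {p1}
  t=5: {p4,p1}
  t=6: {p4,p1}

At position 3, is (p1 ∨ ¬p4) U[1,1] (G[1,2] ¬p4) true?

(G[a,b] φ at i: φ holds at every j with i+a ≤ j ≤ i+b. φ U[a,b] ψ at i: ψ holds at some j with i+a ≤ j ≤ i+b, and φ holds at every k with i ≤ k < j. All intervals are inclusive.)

Need some j in [4,4] with G[1,2] ¬p4, and (p1 ∨ ¬p4) at every k in [3,j-1].
  j=4: G[1,2] ¬p4 — fails at 5.
No j in the window works → until fails.

Does not hold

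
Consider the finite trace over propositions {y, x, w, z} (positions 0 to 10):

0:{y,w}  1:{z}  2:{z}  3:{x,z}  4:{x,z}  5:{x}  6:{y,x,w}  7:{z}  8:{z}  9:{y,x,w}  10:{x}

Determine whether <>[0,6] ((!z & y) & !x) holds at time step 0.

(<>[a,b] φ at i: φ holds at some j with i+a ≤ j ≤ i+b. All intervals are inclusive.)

Check ((!z & y) & !x) at each j in [0,6]:
  j=0: true
  j=1: false
  j=2: false
  j=3: false
  j=4: false
  j=5: false
  j=6: false
Found at j=0 → formula holds.

Holds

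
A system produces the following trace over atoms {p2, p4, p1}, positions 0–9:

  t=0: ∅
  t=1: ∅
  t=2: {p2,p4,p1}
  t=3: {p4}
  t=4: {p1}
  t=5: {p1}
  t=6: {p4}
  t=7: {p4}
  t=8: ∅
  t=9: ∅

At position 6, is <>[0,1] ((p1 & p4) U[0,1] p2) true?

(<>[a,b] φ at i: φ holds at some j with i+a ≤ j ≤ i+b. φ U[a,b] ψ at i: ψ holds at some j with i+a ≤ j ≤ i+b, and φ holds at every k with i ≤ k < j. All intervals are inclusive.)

Check ((p1 & p4) U[0,1] p2) at each j in [6,7]:
  j=6: fails
  j=7: fails
No position in the window satisfies it → formula fails.

No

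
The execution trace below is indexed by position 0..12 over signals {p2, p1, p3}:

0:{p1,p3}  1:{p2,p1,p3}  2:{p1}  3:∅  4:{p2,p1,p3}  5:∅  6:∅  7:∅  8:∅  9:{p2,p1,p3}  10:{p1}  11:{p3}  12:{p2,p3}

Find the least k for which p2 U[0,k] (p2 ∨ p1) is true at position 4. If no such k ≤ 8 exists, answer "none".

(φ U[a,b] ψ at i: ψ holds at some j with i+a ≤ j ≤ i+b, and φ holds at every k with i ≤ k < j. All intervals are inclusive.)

0

Need earliest j ≥ 4 with (p2 ∨ p1), and p2 at every k in [4,j-1].
  j=4: rhs holds (empty prefix). k = 0.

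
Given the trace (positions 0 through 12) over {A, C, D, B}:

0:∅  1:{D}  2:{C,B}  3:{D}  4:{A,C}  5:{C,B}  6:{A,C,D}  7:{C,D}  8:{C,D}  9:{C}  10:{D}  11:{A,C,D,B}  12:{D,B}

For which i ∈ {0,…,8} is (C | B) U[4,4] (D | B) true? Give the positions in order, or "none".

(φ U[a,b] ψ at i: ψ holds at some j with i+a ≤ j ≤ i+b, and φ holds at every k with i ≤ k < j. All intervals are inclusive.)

Evaluate at each i in [0,8]:
  i=0: ✗ (no rhs in [4,4])
  i=1: ✗ (lhs fails at k=1 before rhs at j=5)
  i=2: ✗ (lhs fails at k=3 before rhs at j=6)
  i=3: ✗ (lhs fails at k=3 before rhs at j=7)
  i=4: ✓ (rhs at j=8; lhs holds on [4,7])
  i=5: ✗ (no rhs in [9,9])
  i=6: ✓ (rhs at j=10; lhs holds on [6,9])
  i=7: ✗ (lhs fails at k=10 before rhs at j=11)
  i=8: ✗ (lhs fails at k=10 before rhs at j=12)

4, 6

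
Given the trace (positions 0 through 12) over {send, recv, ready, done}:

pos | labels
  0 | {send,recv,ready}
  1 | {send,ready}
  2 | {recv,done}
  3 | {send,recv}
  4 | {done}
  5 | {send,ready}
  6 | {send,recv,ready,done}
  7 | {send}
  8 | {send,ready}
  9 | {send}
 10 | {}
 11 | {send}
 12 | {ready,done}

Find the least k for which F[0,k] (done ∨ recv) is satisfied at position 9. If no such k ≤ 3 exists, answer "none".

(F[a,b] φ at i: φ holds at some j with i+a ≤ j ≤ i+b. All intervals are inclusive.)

Scan j = 9,10,… for (done ∨ recv):
  j=9: fails
  j=10: fails
  j=11: fails
  j=12: holds
First hit at j=12, so smallest k = 12-9 = 3.

3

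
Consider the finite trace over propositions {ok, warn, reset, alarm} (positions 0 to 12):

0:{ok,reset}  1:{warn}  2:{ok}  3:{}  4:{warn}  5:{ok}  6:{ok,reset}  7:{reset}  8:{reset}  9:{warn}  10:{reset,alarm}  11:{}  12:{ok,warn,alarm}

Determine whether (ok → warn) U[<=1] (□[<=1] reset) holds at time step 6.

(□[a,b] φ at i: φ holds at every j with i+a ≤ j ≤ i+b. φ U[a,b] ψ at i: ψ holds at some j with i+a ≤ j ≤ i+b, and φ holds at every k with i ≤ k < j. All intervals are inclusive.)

Need some j in [6,7] with □[<=1] reset, and (ok → warn) at every k in [6,j-1].
  j=6: □[<=1] reset holds; no prefix to check → satisfied.

True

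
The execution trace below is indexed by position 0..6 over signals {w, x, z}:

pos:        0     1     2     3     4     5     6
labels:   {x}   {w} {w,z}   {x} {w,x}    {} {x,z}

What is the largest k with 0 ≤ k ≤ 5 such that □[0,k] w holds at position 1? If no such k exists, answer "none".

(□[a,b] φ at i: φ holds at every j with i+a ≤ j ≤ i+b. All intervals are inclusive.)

w must hold from j=1 onward; find where it first fails.
  j=1: holds
  j=2: holds
  j=3: fails
Holds on [1,2], so largest k = 1.

1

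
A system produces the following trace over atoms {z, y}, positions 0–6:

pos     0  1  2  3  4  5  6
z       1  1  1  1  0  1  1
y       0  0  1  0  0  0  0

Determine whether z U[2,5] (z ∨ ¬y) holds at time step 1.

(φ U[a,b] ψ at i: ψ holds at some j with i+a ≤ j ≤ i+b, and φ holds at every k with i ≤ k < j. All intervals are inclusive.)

Need some j in [3,6] with (z ∨ ¬y), and z at every k in [1,j-1].
  j=3: (z ∨ ¬y) holds; z holds at every k in [1,2] → satisfied.

Holds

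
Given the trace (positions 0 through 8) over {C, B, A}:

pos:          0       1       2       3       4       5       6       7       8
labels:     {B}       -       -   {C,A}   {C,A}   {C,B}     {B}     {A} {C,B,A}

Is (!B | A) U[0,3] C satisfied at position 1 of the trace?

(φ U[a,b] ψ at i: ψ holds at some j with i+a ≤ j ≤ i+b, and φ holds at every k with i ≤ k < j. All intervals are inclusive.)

Need some j in [1,4] with C, and (!B | A) at every k in [1,j-1].
  j=1: C false.
  j=2: C false.
  j=3: C holds; (!B | A) holds at every k in [1,2] → satisfied.

True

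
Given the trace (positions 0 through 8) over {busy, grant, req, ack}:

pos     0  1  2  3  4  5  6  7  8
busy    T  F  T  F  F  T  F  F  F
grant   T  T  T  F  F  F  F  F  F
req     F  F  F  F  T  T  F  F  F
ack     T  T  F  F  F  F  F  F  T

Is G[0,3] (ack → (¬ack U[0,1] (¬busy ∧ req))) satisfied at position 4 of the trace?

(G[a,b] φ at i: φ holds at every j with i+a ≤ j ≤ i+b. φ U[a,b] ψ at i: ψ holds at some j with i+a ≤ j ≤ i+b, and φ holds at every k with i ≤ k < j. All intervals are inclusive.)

Check (ack → (¬ack U[0,1] (¬busy ∧ req))) at every j in [4,7]:
  j=4: antecedent false → ✓
  j=5: antecedent false → ✓
  j=6: antecedent false → ✓
  j=7: antecedent false → ✓
All positions satisfy it → formula holds.

Holds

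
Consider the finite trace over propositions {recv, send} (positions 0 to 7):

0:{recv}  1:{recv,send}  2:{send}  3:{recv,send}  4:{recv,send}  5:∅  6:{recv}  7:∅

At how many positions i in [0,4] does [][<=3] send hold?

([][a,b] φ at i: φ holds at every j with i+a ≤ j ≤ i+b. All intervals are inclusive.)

Evaluate at each i in [0,4]:
  i=0: ✗ (fails at j=0)
  i=1: ✓ (all of [1,4])
  i=2: ✗ (fails at j=5)
  i=3: ✗ (fails at j=5)
  i=4: ✗ (fails at j=5)
Positions where it holds: {1} → 1.

1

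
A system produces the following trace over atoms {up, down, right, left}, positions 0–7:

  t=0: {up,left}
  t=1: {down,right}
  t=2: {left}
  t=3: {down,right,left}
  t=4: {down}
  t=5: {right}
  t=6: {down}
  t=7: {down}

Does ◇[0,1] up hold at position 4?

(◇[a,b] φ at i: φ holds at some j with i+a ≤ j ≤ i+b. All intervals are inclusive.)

Check up at each j in [4,5]:
  j=4: false
  j=5: false
No position in the window satisfies it → formula fails.

Does not hold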